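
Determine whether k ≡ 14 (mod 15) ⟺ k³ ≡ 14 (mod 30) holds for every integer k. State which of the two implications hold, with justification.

(⇒) This fails: take k = 29. Then 29 ≡ 14 (mod 15), but 29³ = 24389 ≡ 29 (mod 30), not 14.

(⇐) Conversely, the residues r modulo 30 with r³ ≡ 14 (mod 30) are exactly {14}, and each is ≡ 14 (mod 15).

(⇒) fails; (⇐) holds.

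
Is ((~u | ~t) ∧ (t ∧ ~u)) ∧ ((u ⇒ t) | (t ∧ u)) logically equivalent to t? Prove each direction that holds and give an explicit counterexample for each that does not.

(⇐) This fails. Under u = T, t = T, the left side is false but the right side is true.

(⇒) Assume the antecedent. If u is true, the antecedent cannot hold. If u is false, the antecedent forces (u = F, t = T), and t holds there. Either way t holds.

The forward direction holds; the converse fails.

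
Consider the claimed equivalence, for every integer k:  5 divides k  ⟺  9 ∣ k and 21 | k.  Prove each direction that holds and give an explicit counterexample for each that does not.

(⟹) This fails: take k = 5. Certainly 5 ∣ 5, but 9 ∤ 5.

(⟸) This fails: take k = 63. Both 9 ∣ 63 and 21 ∣ 63, yet 63 is not a multiple of 5 (since 63 = 12·5 + 3), so 5 ∤ 63.

Neither direction holds.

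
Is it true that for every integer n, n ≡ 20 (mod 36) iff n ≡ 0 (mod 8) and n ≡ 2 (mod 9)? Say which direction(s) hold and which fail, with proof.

(→) This fails: n = 20 gives 20 ≡ 20 (mod 36) but 20 ≡ 4 (mod 8), so the conjunction on the right does not hold.

(←) Conversely, if n ≡ 0 (mod 8) and n ≡ 2 (mod 9), then by the Chinese remainder theorem n ≡ 56 (mod 72). Since 56 ≡ 20 (mod 36) and 36 ∣ 72, we get n ≡ 20 (mod 36).

Not equivalent: only (⇐) holds.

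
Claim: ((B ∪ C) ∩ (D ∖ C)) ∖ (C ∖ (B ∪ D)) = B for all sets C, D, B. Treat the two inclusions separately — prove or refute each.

Only the forward inclusion holds.

Forward inclusion. Let x ∈ ((B ∪ C) ∩ (D ∖ C)) ∖ (C ∖ (B ∪ D)). Then x ∈ D ∩ B and x ∉ C, from which x ∈ B.

Reverse inclusion. This inclusion fails. Take C = ∅, D = ∅, B = {1}; then 1 ∈ B but 1 ∉ ((B ∪ C) ∩ (D ∖ C)) ∖ (C ∖ (B ∪ D)).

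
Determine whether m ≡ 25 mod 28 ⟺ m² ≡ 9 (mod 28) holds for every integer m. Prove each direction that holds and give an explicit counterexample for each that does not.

[⇒] Suppose m ≡ 25 mod 28. Write m = 28j + 25. Then (28j + 25)² = 784j² + 1400j + 625 = 28(28j² + 50j + 22) + 9, so m² ≡ 9 (mod 28).

[⇐] This fails: take m = 3. Then 3² = 9 ≡ 9 (mod 28), yet 3 ≡ 3 (mod 28), not 25.

Only the forward implication holds.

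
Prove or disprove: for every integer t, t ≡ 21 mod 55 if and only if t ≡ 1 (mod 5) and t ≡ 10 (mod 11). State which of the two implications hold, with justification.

Both implications hold.

(→) Suppose t ≡ 21 (mod 55); write t = 55j + 21. Since 5 ∣ 55, reducing mod 5 gives t ≡ 21 ≡ 1 (mod 5); since 11 ∣ 55, reducing mod 11 gives t ≡ 21 ≡ 10 (mod 11).

(←) Conversely, if t ≡ 1 (mod 5) and t ≡ 10 (mod 11), then by the Chinese remainder theorem t ≡ 21 (mod 55). This is exactly t ≡ 21 (mod 55).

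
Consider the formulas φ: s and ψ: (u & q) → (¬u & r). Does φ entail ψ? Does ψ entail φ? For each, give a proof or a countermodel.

(→) This fails. Under r = F, u = T, s = T, q = T, the left side is true but the right side is false.

(←) This fails. Under r = F, u = F, s = F, q = F, the left side is false but the right side is true.

(⇒) fails and (⇐) fails.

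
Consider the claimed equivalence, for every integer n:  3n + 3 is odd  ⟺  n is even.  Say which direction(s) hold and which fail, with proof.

Both directions hold.

(⇒) Suppose 3n + 3 is odd. Since 3 is odd, 3n and n have the same parity, so 3n + 3 ≡ n + 3 (mod 2). As 3 is odd, 3n + 3 is odd exactly when n is even. Thus n is even.

(⇐) Conversely, suppose n is even; write n = 2j. Then 3n + 3 = 3·(2j) + 3 = 2·3j + 3, which is odd.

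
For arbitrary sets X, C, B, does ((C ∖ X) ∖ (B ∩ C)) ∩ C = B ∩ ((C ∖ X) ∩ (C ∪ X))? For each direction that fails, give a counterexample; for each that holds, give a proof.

Both inclusions fail.

(⟹) This inclusion fails. Take X = ∅, C = {1}, B = ∅; then 1 ∈ ((C ∖ X) ∖ (B ∩ C)) ∩ C but 1 ∉ B ∩ ((C ∖ X) ∩ (C ∪ X)).

(⟸) This inclusion fails. Take X = ∅, C = {1}, B = {1}; then 1 ∈ B ∩ ((C ∖ X) ∩ (C ∪ X)) but 1 ∉ ((C ∖ X) ∖ (B ∩ C)) ∩ C.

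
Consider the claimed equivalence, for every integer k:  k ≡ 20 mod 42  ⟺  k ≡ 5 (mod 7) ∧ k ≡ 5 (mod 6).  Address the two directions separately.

(⟹) This fails: k = 20 gives 20 ≡ 20 (mod 42) but 20 ≡ 6 (mod 7), so the conjunction on the right does not hold.

(⟸) This fails: k = 5 satisfies both congruences on the right (5 ≡ 5 mod 7 and 5 ≡ 5 mod 6) yet 5 ≡ 5 (mod 42), not 20.

Both directions fail.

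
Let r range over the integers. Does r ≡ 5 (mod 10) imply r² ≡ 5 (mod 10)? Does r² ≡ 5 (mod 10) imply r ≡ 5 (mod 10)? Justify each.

Both implications hold.

(⟹) Suppose r ≡ 5 (mod 10). Write r = 10j + 5. Then (10j + 5)² = 100j² + 100j + 25 = 10(10j² + 10j + 2) + 5, so r² ≡ 5 (mod 10).

(⟸) Conversely, suppose r² ≡ 5 (mod 10). The only residue r in {0, …, 9} with r² ≡ 5 (mod 10) is r = 5, so r ≡ 5 (mod 10).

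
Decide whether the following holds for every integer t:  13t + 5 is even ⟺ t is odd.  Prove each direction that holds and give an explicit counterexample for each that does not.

(→) Suppose 13t + 5 is even. Since 13 is odd, 13t and t have the same parity, so 13t + 5 ≡ t + 5 (mod 2). As 5 is odd, 13t + 5 is even exactly when t is odd. Thus t is odd.

(←) Conversely, suppose t is odd; write t = 2j + 1. Then 13t + 5 = 13·(2j + 1) + 5 = 2·13j + 18, which is even.

Both implications hold.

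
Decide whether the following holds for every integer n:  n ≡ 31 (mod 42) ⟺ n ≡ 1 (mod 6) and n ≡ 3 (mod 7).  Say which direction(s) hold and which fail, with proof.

(⇐) If n ≡ 1 (mod 6) and n ≡ 3 (mod 7), then by the Chinese remainder theorem n ≡ 31 (mod 42). This is exactly n ≡ 31 (mod 42).

(⇒) Suppose n ≡ 31 (mod 42); write n = 42j + 31. Since 6 ∣ 42, reducing mod 6 gives n ≡ 31 ≡ 1 (mod 6); since 7 ∣ 42, reducing mod 7 gives n ≡ 31 ≡ 3 (mod 7).

The biconditional holds.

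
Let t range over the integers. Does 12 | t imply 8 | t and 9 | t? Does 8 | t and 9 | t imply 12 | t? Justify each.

(→) This fails: take t = 12. Certainly 12 ∣ 12, but 8 ∤ 12.

(←) Suppose 8 ∣ t and 9 ∣ t. Any common multiple of 8 and 9 is a multiple of their lcm; here gcd(8, 9) = 1, so lcm(8, 9) = 8·9 = 72, so 72 ∣ t. Since 12 ∣ 72, it follows that 12 ∣ t.

The forward direction fails; the converse holds.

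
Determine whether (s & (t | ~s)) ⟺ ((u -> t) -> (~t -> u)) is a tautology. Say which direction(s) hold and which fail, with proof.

(⇒) holds; (⇐) fails.

(→) Assume the antecedent. If u is true, (u -> t) -> (~t -> u) reduces to true regardless of the other variables. If u is false, the antecedent forces (u = F, s = T, t = T), and (u -> t) -> (~t -> u) holds there. Either way (u -> t) -> (~t -> u) holds.

(←) This fails. Under u = T, s = F, t = F, the left side is false but the right side is true.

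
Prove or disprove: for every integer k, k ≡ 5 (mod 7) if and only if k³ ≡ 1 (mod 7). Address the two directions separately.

(⇒) fails and (⇐) fails.

[⇒] This fails: take k = 5. Then 5 ≡ 5 (mod 7), but 5³ = 125 ≡ 6 (mod 7), not 1.

[⇐] This fails: take k = 1. Then 1³ = 1 ≡ 1 (mod 7), yet 1 ≡ 1 (mod 7), not 5.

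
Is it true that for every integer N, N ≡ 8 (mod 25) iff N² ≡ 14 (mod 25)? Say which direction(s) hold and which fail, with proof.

Converse. This fails: take N = 17. Then 17² = 289 ≡ 14 (mod 25), yet 17 ≡ 17 (mod 25), not 8.

Forward direction. Suppose N ≡ 8 (mod 25). Write N = 25j + 8. Then (25j + 8)² = 625j² + 400j + 64 = 25(25j² + 16j + 2) + 14, so N² ≡ 14 (mod 25).

Only the forward implication holds.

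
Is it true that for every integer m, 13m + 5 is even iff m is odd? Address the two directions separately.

Both implications hold.

(→) Suppose 13m + 5 is even. Since 13 is odd, 13m and m have the same parity, so 13m + 5 ≡ m + 5 (mod 2). As 5 is odd, 13m + 5 is even exactly when m is odd. Thus m is odd.

(←) Conversely, suppose m is odd; write m = 2j + 1. Then 13m + 5 = 13·(2j + 1) + 5 = 2·13j + 18, which is even.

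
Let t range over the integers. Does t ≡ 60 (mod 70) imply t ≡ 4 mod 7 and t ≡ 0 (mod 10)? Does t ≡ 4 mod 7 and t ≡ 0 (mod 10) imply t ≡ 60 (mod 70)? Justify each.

Both implications hold.

Forward direction. Suppose t ≡ 60 (mod 70); write t = 70j + 60. Since 7 ∣ 70, reducing mod 7 gives t ≡ 60 ≡ 4 (mod 7); since 10 ∣ 70, reducing mod 10 gives t ≡ 60 ≡ 0 (mod 10).

Converse. If t ≡ 4 (mod 7) and t ≡ 0 (mod 10), then by the Chinese remainder theorem t ≡ 60 (mod 70). This is exactly t ≡ 60 (mod 70).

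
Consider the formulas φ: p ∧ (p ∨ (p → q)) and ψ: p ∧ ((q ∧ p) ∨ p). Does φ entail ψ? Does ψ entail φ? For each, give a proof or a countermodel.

Both directions hold.

(⟹) Assume the antecedent. If q is true, the antecedent forces (q = T, p = T), and p ∧ ((q ∧ p) ∨ p) holds there. If q is false, the antecedent forces (q = F, p = T), and p ∧ ((q ∧ p) ∨ p) holds there. Either way p ∧ ((q ∧ p) ∨ p) holds.

(⟸) Assume the antecedent. If q is true, the antecedent forces (q = T, p = T), and p ∧ (p ∨ (p → q)) holds there. If q is false, the antecedent forces (q = F, p = T), and p ∧ (p ∨ (p → q)) holds there. Either way p ∧ (p ∨ (p → q)) holds.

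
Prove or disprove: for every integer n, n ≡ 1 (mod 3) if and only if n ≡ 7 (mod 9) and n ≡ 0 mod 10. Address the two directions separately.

(⟸) If n ≡ 7 (mod 9) and n ≡ 0 (mod 10), then by the Chinese remainder theorem n ≡ 70 (mod 90). Since 70 ≡ 1 (mod 3) and 3 ∣ 90, we get n ≡ 1 (mod 3).

(⟹) This fails: n = 1 gives 1 ≡ 1 (mod 3) but 1 ≡ 1 (mod 9), so the conjunction on the right does not hold.

(⇒) fails; (⇐) holds.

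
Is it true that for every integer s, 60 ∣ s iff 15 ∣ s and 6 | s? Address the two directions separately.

(⟹) If 60 ∣ s, write s = 60q. Since 60 = 4·15, s = 15·(4q), so 15 ∣ s; and since 60 = 10·6, s = 6·(10q), so 6 ∣ s.

(⟸) This fails: take s = 30. Both 15 ∣ 30 and 6 ∣ 30, yet 30 is not a multiple of 60 (since 30 = 0·60 + 30), so 60 ∤ 30.

(⇒) holds; (⇐) fails.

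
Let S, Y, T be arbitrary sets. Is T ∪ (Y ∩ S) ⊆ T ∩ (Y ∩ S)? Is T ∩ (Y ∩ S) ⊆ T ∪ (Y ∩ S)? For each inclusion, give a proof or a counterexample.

The sets are not equal: only the reverse inclusion holds.

Reverse inclusion. Let x ∈ T ∩ (Y ∩ S). Then x ∈ S ∩ Y ∩ T, from which x ∈ T ∪ (Y ∩ S).

Forward inclusion. This inclusion fails. Take S = {1}, Y = {1}, T = ∅; then 1 ∈ T ∪ (Y ∩ S) but 1 ∉ T ∩ (Y ∩ S).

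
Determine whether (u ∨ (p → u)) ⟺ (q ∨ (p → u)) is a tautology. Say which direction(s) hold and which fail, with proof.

(→) Assume the antecedent. If p is true, the antecedent forces (q = F, p = T, u = T) or (q = T, p = T, u = T), and q ∨ (p → u) holds there. If p is false, q ∨ (p → u) reduces to true regardless of the other variables. Either way q ∨ (p → u) holds.

(←) This fails. Under q = T, p = T, u = F, the left side is false but the right side is true.

The forward direction holds; the converse fails.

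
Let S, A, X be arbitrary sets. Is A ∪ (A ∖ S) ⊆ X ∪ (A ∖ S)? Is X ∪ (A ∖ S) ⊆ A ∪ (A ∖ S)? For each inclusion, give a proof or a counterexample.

(⊆) fails and (⊇) fails.

Forward inclusion. This inclusion fails. Take S = {1}, A = {1}, X = ∅; then 1 ∈ A ∪ (A ∖ S) but 1 ∉ X ∪ (A ∖ S).

Reverse inclusion. This inclusion fails. Take S = ∅, A = ∅, X = {1}; then 1 ∈ X ∪ (A ∖ S) but 1 ∉ A ∪ (A ∖ S).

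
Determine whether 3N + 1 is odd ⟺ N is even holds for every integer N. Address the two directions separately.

The biconditional holds.

[⇒] Suppose 3N + 1 is odd. Since 3 is odd, 3N and N have the same parity, so 3N + 1 ≡ N + 1 (mod 2). As 1 is odd, 3N + 1 is odd exactly when N is even. Thus N is even.

[⇐] Conversely, suppose N is even; write N = 2j. Then 3N + 1 = 3·(2j) + 1 = 2·3j + 1, which is odd.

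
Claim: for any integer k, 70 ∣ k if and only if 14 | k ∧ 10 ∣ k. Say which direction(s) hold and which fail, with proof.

Equivalent; both directions hold.

[⇒] If 70 ∣ k, write k = 70q. Since 70 = 5·14, k = 14·(5q), so 14 ∣ k; and since 70 = 7·10, k = 10·(7q), so 10 ∣ k.

[⇐] Suppose 14 ∣ k and 10 ∣ k. Any common multiple of 14 and 10 is a multiple of their lcm; here lcm(14, 10) = 14·10/gcd(14, 10) = 140/2 = 70, so 70 ∣ k.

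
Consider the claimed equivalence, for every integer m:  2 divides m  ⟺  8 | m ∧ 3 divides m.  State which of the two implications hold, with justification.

Only the reverse direction holds.

(⟹) This fails: take m = 2. Certainly 2 ∣ 2, but 8 ∤ 2.

(⟸) Suppose 8 ∣ m and 3 ∣ m. Any common multiple of 8 and 3 is a multiple of their lcm; here gcd(8, 3) = 1, so lcm(8, 3) = 8·3 = 24, so 24 ∣ m. Since 2 ∣ 24, it follows that 2 ∣ m.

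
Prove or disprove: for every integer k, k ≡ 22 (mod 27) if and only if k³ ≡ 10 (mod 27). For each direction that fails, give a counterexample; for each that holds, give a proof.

[⇒] Suppose k ≡ 22 (mod 27). Write k = 27j + 22. Then (27j + 22)³ = 19683j³ + 48114j² + 39204j + 10648 = 27(729j³ + 1782j² + 1452j + 394) + 10, so k³ ≡ 10 (mod 27).

[⇐] This fails: take k = 4. Then 4³ = 64 ≡ 10 (mod 27), yet 4 ≡ 4 (mod 27), not 22.

The forward direction holds; the converse fails.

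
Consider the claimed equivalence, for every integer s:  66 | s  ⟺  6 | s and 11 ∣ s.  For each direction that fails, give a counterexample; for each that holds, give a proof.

[⇐] Suppose 6 ∣ s and 11 ∣ s. Any common multiple of 6 and 11 is a multiple of their lcm; here gcd(6, 11) = 1, so lcm(6, 11) = 6·11 = 66, so 66 ∣ s.

[⇒] If 66 ∣ s, write s = 66q. Since 66 = 11·6, s = 6·(11q), so 6 ∣ s; and since 66 = 6·11, s = 11·(6q), so 11 ∣ s.

Both implications hold.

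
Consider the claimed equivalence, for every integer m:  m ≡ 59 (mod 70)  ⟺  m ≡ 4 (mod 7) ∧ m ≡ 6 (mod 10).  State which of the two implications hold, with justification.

Neither direction holds.

Forward direction. This fails: m = 59 gives 59 ≡ 59 (mod 70) but 59 ≡ 3 (mod 7), so the conjunction on the right does not hold.

Converse. This fails: m = 46 satisfies both congruences on the right (46 ≡ 4 mod 7 and 46 ≡ 6 mod 10) yet 46 ≡ 46 (mod 70), not 59.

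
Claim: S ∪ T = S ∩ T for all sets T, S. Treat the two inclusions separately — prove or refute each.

The sets are not equal: only the reverse inclusion holds.

(⊆) This inclusion fails. Take T = {1}, S = ∅; then 1 ∈ S ∪ T but 1 ∉ S ∩ T.

(⊇) Let x ∈ S ∩ T. Then x ∈ T ∩ S, from which x ∈ S ∪ T.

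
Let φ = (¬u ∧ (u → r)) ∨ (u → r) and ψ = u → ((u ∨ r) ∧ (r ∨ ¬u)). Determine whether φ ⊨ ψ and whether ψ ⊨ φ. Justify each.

Both directions hold.

(⇐) Assume the antecedent. If u is true, the antecedent forces (u = T, r = T), and (¬u ∧ (u → r)) ∨ (u → r) holds there. If u is false, (¬u ∧ (u → r)) ∨ (u → r) reduces to true regardless of the other variables. Either way (¬u ∧ (u → r)) ∨ (u → r) holds.

(⇒) Assume the antecedent. If u is true, the antecedent forces (u = T, r = T), and u → ((u ∨ r) ∧ (r ∨ ¬u)) holds there. If u is false, u → ((u ∨ r) ∧ (r ∨ ¬u)) reduces to true regardless of the other variables. Either way u → ((u ∨ r) ∧ (r ∨ ¬u)) holds.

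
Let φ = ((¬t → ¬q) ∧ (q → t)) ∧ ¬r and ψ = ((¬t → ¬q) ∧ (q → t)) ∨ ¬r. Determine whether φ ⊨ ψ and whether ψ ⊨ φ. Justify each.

Only the forward implication holds.

(⇒) Assume the antecedent. If r is true, the antecedent cannot hold. If r is false, ((¬t → ¬q) ∧ (q → t)) ∨ ¬r reduces to true regardless of the other variables. Either way ((¬t → ¬q) ∧ (q → t)) ∨ ¬r holds.

(⇐) This fails. Under r = T, t = F, q = F, the left side is false but the right side is true.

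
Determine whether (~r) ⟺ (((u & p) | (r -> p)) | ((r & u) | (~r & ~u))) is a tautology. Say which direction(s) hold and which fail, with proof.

(⟸) This fails. Under p = T, r = T, u = F, the left side is false but the right side is true.

(⟹) Assume the antecedent. If p is true, the consequent reduces to true regardless of the other variables. If p is false, the antecedent forces (p = F, r = F, u = F) or (p = F, r = F, u = T), and the consequent holds there. Either way the consequent holds.

The forward direction holds; the converse fails.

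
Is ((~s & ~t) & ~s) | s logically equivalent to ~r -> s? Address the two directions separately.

(⟹) This fails. Under r = F, t = F, s = F, the left side is true but the right side is false.

(⟸) This fails. Under r = T, t = T, s = F, the left side is false but the right side is true.

Both directions fail.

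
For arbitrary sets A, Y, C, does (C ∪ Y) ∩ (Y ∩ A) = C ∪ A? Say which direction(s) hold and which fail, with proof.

Only the forward inclusion holds.

(⟹) Let x ∈ (C ∪ Y) ∩ (Y ∩ A). Then either x ∈ A ∩ Y and x ∉ C; or x ∈ A ∩ Y ∩ C. In each case x ∈ C ∪ A, so (C ∪ Y) ∩ (Y ∩ A) ⊆ C ∪ A.

(⟸) This inclusion fails. Take A = {1}, Y = ∅, C = ∅; then 1 ∈ C ∪ A but 1 ∉ (C ∪ Y) ∩ (Y ∩ A).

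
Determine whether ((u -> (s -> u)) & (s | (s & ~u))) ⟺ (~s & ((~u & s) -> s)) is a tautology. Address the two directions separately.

(⇒) fails and (⇐) fails.

(⟹) This fails. Under s = T, u = F, the left side is true but the right side is false.

(⟸) This fails. Under s = F, u = F, the left side is false but the right side is true.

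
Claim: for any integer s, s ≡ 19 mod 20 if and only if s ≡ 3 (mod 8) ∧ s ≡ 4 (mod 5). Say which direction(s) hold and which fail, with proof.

Only the reverse direction holds.

Forward direction. This fails: s = 39 gives 39 ≡ 19 (mod 20) but 39 ≡ 7 (mod 8), so the conjunction on the right does not hold.

Converse. If s ≡ 3 (mod 8) and s ≡ 4 (mod 5), then by the Chinese remainder theorem s ≡ 19 (mod 40). Since 19 ≡ 19 (mod 20) and 20 ∣ 40, we get s ≡ 19 (mod 20).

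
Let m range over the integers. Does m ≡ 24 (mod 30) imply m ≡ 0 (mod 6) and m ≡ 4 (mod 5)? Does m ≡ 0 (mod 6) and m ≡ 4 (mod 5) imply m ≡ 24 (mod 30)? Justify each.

Both implications hold.

(⇐) If m ≡ 0 (mod 6) and m ≡ 4 (mod 5), then by the Chinese remainder theorem m ≡ 24 (mod 30). This is exactly m ≡ 24 (mod 30).

(⇒) Suppose m ≡ 24 (mod 30); write m = 30j + 24. Since 6 ∣ 30, reducing mod 6 gives m ≡ 24 ≡ 0 (mod 6); since 5 ∣ 30, reducing mod 5 gives m ≡ 24 ≡ 4 (mod 5).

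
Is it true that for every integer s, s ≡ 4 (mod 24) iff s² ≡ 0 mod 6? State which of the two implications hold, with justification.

(⟹) This fails: take s = 4. Then 4 ≡ 4 (mod 24), but 4² = 16 ≡ 4 (mod 6), not 0.

(⟸) This fails: take s = 0. Then 0² = 0 ≡ 0 (mod 6), yet 0 ≡ 0 (mod 24), not 4.

Neither implication holds.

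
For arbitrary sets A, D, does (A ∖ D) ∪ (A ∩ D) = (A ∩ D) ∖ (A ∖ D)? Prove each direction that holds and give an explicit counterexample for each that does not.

(⊆) This inclusion fails. Take A = {1}, D = ∅; then 1 ∈ (A ∖ D) ∪ (A ∩ D) but 1 ∉ (A ∩ D) ∖ (A ∖ D).

(⊇) Let x ∈ (A ∩ D) ∖ (A ∖ D). Then x ∈ A ∩ D, from which x ∈ (A ∖ D) ∪ (A ∩ D).

The sets are not equal: only the reverse inclusion holds.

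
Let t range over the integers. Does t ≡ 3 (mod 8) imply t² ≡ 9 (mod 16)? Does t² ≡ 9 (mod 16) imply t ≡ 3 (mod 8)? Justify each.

Not equivalent: only (⇒) holds.

[⇐] This fails: take t = 5. Then 5² = 25 ≡ 9 (mod 16), yet 5 ≡ 5 (mod 8), not 3.

[⇒] Suppose t ≡ 3 (mod 8). Working modulo 16, t ∈ {3, 11}; for each such r, r² ≡ 9 (mod 16).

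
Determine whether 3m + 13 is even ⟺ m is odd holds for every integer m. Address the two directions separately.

Both implications hold.

(⇐) Suppose m is odd; write m = 2j + 1. Then 3m + 13 = 3·(2j + 1) + 13 = 2·3j + 16, which is even.

(⇒) Suppose 3m + 13 is even. Since 3 is odd, 3m and m have the same parity, so 3m + 13 ≡ m + 13 (mod 2). As 13 is odd, 3m + 13 is even exactly when m is odd. Thus m is odd.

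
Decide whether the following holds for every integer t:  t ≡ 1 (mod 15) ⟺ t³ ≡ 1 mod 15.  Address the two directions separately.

The biconditional holds.

(⟹) Suppose t ≡ 1 (mod 15). Write t = 15j + 1. Then (15j + 1)³ = 3375j³ + 675j² + 45j + 1 = 15(225j³ + 45j² + 3j) + 1, so t³ ≡ 1 (mod 15).

(⟸) Conversely, suppose t³ ≡ 1 (mod 15). The only residue r in {0, …, 14} with r³ ≡ 1 (mod 15) is r = 1, so t ≡ 1 (mod 15).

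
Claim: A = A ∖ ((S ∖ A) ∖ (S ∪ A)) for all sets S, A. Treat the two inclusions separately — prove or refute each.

Forward inclusion. Let x ∈ A. Then either x ∈ A and x ∉ S; or x ∈ S ∩ A. In each case x ∈ A ∖ ((S ∖ A) ∖ (S ∪ A)), so A ⊆ A ∖ ((S ∖ A) ∖ (S ∪ A)).

Reverse inclusion. Let x ∈ A ∖ ((S ∖ A) ∖ (S ∪ A)). Then either x ∈ A and x ∉ S; or x ∈ S ∩ A. In each case x ∈ A, so A ∖ ((S ∖ A) ∖ (S ∪ A)) ⊆ A.

Both inclusions hold.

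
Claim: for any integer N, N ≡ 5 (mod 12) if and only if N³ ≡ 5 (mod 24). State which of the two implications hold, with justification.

Only the converse holds.

[⇒] This fails: take N = 17. Then 17 ≡ 5 (mod 12), but 17³ = 4913 ≡ 17 (mod 24), not 5.

[⇐] Conversely, the residues r modulo 24 with r³ ≡ 5 (mod 24) are exactly {5}, and each is ≡ 5 (mod 12).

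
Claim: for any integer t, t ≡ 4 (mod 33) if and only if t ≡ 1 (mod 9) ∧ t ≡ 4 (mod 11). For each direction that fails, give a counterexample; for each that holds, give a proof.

Forward direction. This fails: t = 4 gives 4 ≡ 4 (mod 33) but 4 ≡ 4 (mod 9), so the conjunction on the right does not hold.

Converse. If t ≡ 1 (mod 9) and t ≡ 4 (mod 11), then by the Chinese remainder theorem t ≡ 37 (mod 99). Since 37 ≡ 4 (mod 33) and 33 ∣ 99, we get t ≡ 4 (mod 33).

Only the converse holds.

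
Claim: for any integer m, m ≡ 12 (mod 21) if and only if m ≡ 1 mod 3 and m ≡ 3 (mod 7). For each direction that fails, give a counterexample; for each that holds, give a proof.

[⇒] This fails: m = 12 gives 12 ≡ 12 (mod 21) but 12 ≡ 0 (mod 3), so the conjunction on the right does not hold.

[⇐] This fails: m = 10 satisfies both congruences on the right (10 ≡ 1 mod 3 and 10 ≡ 3 mod 7) yet 10 ≡ 10 (mod 21), not 12.

Neither direction holds.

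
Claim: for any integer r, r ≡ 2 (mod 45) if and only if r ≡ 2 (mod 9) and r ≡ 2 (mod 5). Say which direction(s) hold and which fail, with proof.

Both directions hold.

Converse. If r ≡ 2 (mod 9) and r ≡ 2 (mod 5), then by the Chinese remainder theorem r ≡ 2 (mod 45). This is exactly r ≡ 2 (mod 45).

Forward direction. Suppose r ≡ 2 (mod 45); write r = 45j + 2. Since 9 ∣ 45, reducing mod 9 gives r ≡ 2 (mod 9); since 5 ∣ 45, reducing mod 5 gives r ≡ 2 (mod 5).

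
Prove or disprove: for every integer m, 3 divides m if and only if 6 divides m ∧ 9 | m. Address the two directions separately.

Converse. Suppose 6 ∣ m and 9 ∣ m. Any common multiple of 6 and 9 is a multiple of their lcm; here lcm(6, 9) = 6·9/gcd(6, 9) = 54/3 = 18, so 18 ∣ m. Since 3 ∣ 18, it follows that 3 ∣ m.

Forward direction. This fails: take m = 3. Certainly 3 ∣ 3, but 6 ∤ 3.

Not equivalent: only (⇐) holds.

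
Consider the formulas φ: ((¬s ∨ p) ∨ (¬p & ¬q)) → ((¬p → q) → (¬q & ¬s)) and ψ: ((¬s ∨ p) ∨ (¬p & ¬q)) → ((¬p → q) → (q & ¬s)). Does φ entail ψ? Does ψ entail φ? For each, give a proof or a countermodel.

(⇒) fails and (⇐) fails.

[⇒] This fails. Under s = F, q = F, p = T, the left side is true but the right side is false.

[⇐] This fails. Under s = F, q = T, p = F, the left side is false but the right side is true.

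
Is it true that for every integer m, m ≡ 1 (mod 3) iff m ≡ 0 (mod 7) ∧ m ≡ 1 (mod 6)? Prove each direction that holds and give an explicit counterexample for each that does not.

The forward direction fails; the converse holds.

(⟸) If m ≡ 0 (mod 7) and m ≡ 1 (mod 6), then by the Chinese remainder theorem m ≡ 7 (mod 42). Since 7 ≡ 1 (mod 3) and 3 ∣ 42, we get m ≡ 1 (mod 3).

(⟹) This fails: m = 1 gives 1 ≡ 1 (mod 3) but 1 ≡ 1 (mod 7), so the conjunction on the right does not hold.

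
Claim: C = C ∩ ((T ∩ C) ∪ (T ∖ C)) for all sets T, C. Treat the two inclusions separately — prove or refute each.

Reverse inclusion. Let x ∈ C ∩ ((T ∩ C) ∪ (T ∖ C)). Then x ∈ T ∩ C, from which x ∈ C.

Forward inclusion. This inclusion fails. Take T = ∅, C = {1}; then 1 ∈ C but 1 ∉ C ∩ ((T ∩ C) ∪ (T ∖ C)).

The sets are not equal: only the reverse inclusion holds.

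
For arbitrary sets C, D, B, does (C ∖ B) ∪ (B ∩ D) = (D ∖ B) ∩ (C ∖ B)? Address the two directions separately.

Forward inclusion. This inclusion fails. Take C = {1}, D = ∅, B = ∅; then 1 ∈ (C ∖ B) ∪ (B ∩ D) but 1 ∉ (D ∖ B) ∩ (C ∖ B).

Reverse inclusion. Let x ∈ (D ∖ B) ∩ (C ∖ B). Then x ∈ C ∩ D and x ∉ B, from which x ∈ (C ∖ B) ∪ (B ∩ D).

(⊆) fails; (⊇) holds.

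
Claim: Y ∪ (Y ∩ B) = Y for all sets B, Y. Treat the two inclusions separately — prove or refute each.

(⊆) Let x ∈ Y ∪ (Y ∩ B). Then either x ∈ Y and x ∉ B; or x ∈ B ∩ Y. In each case x ∈ Y, so Y ∪ (Y ∩ B) ⊆ Y.

(⊇) Let x ∈ Y. Then either x ∈ Y and x ∉ B; or x ∈ B ∩ Y. In each case x ∈ Y ∪ (Y ∩ B), so Y ⊆ Y ∪ (Y ∩ B).

Both inclusions hold; the sets are equal.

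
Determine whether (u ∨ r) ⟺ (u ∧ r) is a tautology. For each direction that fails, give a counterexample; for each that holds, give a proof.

(⇒) fails; (⇐) holds.

[⇒] This fails. Under r = T, u = F, the left side is true but the right side is false.

[⇐] Assume the antecedent. If r is true, u ∨ r reduces to true regardless of the other variables. If r is false, the antecedent cannot hold. Either way u ∨ r holds.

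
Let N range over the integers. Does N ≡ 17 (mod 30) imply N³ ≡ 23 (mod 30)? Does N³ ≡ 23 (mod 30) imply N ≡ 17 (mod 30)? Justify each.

Both implications hold.

[⇒] Suppose N ≡ 17 (mod 30). Write N = 30j + 17. Then (30j + 17)³ = 27000j³ + 45900j² + 26010j + 4913 = 30(900j³ + 1530j² + 867j + 163) + 23, so N³ ≡ 23 (mod 30).

[⇐] Conversely, suppose N³ ≡ 23 (mod 30). The only residue r in {0, …, 29} with r³ ≡ 23 (mod 30) is r = 17, so N ≡ 17 (mod 30).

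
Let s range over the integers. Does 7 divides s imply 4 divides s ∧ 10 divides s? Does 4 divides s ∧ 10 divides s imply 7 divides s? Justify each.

Neither direction holds.

(⟹) This fails: take s = 7. Certainly 7 ∣ 7, but 4 ∤ 7.

(⟸) This fails: take s = 20. Both 4 ∣ 20 and 10 ∣ 20, yet 20 is not a multiple of 7 (since 20 = 2·7 + 6), so 7 ∤ 20.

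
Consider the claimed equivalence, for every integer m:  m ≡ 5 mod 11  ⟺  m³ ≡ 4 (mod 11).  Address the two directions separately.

The biconditional holds.

(⟸) Suppose m³ ≡ 4 (mod 11). The only residue r in {0, …, 10} with r³ ≡ 4 (mod 11) is r = 5, so m ≡ 5 (mod 11).

(⟹) Suppose m ≡ 5 mod 11. Write m = 11j + 5. Then (11j + 5)³ = 1331j³ + 1815j² + 825j + 125 = 11(121j³ + 165j² + 75j + 11) + 4, so m³ ≡ 4 (mod 11).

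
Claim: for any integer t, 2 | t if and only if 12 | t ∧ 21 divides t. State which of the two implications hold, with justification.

Not equivalent: only (⇐) holds.

[⇒] This fails: take t = 2. Certainly 2 ∣ 2, but 12 ∤ 2.

[⇐] Suppose 12 ∣ t and 21 ∣ t. Any common multiple of 12 and 21 is a multiple of their lcm; here lcm(12, 21) = 12·21/gcd(12, 21) = 252/3 = 84, so 84 ∣ t. Since 2 ∣ 84, it follows that 2 ∣ t.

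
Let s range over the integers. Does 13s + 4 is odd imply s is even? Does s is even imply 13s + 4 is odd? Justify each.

(⇒) This fails: s = 7 gives 13s + 4 = 95, which is odd, but 7 is odd, not even.

(⇐) This also fails: s = 0 is even, but 13s + 4 = 4 is even, not odd.

Neither implication holds.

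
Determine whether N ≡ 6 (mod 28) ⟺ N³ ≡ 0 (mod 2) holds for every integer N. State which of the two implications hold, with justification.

Not equivalent: only (⇒) holds.

[⇒] Suppose N ≡ 6 (mod 28). Then N³ ≡ 6³ = 216 (mod 28), and since 2 ∣ 28, also N³ ≡ 0 (mod 2).

[⇐] This fails: take N = 0. Then 0³ = 0 ≡ 0 (mod 2), yet 0 ≡ 0 (mod 28), not 6.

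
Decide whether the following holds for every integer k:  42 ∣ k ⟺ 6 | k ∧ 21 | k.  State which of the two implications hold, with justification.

Both directions hold.

(←) Suppose 6 ∣ k and 21 ∣ k. Any common multiple of 6 and 21 is a multiple of their lcm; here lcm(6, 21) = 6·21/gcd(6, 21) = 126/3 = 42, so 42 ∣ k.

(→) If 42 ∣ k, write k = 42q. Since 42 = 7·6, k = 6·(7q), so 6 ∣ k; and since 42 = 2·21, k = 21·(2q), so 21 ∣ k.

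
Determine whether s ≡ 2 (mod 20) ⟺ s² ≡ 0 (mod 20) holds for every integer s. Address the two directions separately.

(⟹) This fails: take s = 2. Then 2 ≡ 2 (mod 20), but 2² = 4 ≡ 4 (mod 20), not 0.

(⟸) This fails: take s = 0. Then 0² = 0 ≡ 0 (mod 20), yet 0 ≡ 0 (mod 20), not 2.

Neither direction holds.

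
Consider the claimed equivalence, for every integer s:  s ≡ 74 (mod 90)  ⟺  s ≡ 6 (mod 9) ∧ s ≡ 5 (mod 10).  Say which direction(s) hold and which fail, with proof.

(→) This fails: s = 74 gives 74 ≡ 74 (mod 90) but 74 ≡ 2 (mod 9), so the conjunction on the right does not hold.

(←) This fails: s = 15 satisfies both congruences on the right (15 ≡ 6 mod 9 and 15 ≡ 5 mod 10) yet 15 ≡ 15 (mod 90), not 74.

(⇒) fails and (⇐) fails.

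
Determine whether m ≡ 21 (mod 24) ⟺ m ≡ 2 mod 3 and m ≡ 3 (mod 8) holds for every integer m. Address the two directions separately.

Neither implication holds.

(→) This fails: m = 21 gives 21 ≡ 21 (mod 24) but 21 ≡ 0 (mod 3), so the conjunction on the right does not hold.

(←) This fails: m = 11 satisfies both congruences on the right (11 ≡ 2 mod 3 and 11 ≡ 3 mod 8) yet 11 ≡ 11 (mod 24), not 21.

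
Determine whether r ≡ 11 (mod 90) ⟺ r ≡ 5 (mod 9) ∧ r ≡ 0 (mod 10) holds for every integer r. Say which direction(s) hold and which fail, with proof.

[⇒] This fails: r = 11 gives 11 ≡ 11 (mod 90) but 11 ≡ 2 (mod 9), so the conjunction on the right does not hold.

[⇐] This fails: r = 50 satisfies both congruences on the right (50 ≡ 5 mod 9 and 50 ≡ 0 mod 10) yet 50 ≡ 50 (mod 90), not 11.

Neither direction holds.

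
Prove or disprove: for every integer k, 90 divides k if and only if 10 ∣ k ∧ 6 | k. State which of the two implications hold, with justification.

(⟸) This fails: take k = 30. Both 10 ∣ 30 and 6 ∣ 30, yet 30 is not a multiple of 90 (since 30 = 0·90 + 30), so 90 ∤ 30.

(⟹) If 90 ∣ k, write k = 90q. Since 90 = 9·10, k = 10·(9q), so 10 ∣ k; and since 90 = 15·6, k = 6·(15q), so 6 ∣ k.

The forward direction holds; the converse fails.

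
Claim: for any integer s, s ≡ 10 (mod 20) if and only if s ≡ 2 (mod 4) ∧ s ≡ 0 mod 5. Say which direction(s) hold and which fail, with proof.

The biconditional holds.

(⇒) Suppose s ≡ 10 (mod 20); write s = 20j + 10. Since 4 ∣ 20, reducing mod 4 gives s ≡ 10 ≡ 2 (mod 4); since 5 ∣ 20, reducing mod 5 gives s ≡ 10 ≡ 0 (mod 5).

(⇐) Conversely, if s ≡ 2 (mod 4) and s ≡ 0 (mod 5), then by the Chinese remainder theorem s ≡ 10 (mod 20). This is exactly s ≡ 10 (mod 20).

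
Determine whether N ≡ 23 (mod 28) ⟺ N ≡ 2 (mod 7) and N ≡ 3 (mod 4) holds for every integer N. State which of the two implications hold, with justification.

The biconditional holds.

(⇒) Suppose N ≡ 23 (mod 28); write N = 28j + 23. Since 7 ∣ 28, reducing mod 7 gives N ≡ 23 ≡ 2 (mod 7); since 4 ∣ 28, reducing mod 4 gives N ≡ 23 ≡ 3 (mod 4).

(⇐) Conversely, if N ≡ 2 (mod 7) and N ≡ 3 (mod 4), then by the Chinese remainder theorem N ≡ 23 (mod 28). This is exactly N ≡ 23 (mod 28).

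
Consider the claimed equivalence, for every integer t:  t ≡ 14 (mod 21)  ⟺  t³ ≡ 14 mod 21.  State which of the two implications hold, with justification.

(→) Suppose t ≡ 14 (mod 21). Write t = 21j + 14. Then (21j + 14)³ = 9261j³ + 18522j² + 12348j + 2744 = 21(441j³ + 882j² + 588j + 130) + 14, so t³ ≡ 14 (mod 21).

(←) Conversely, suppose t³ ≡ 14 (mod 21). The only residue r in {0, …, 20} with r³ ≡ 14 (mod 21) is r = 14, so t ≡ 14 (mod 21).

Both implications hold.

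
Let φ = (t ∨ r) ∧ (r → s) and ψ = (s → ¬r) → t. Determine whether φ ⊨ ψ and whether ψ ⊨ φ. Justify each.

[⇐] This fails. Under s = F, t = T, r = T, the left side is false but the right side is true.

[⇒] Assume the antecedent. If t is true, (s → ¬r) → t reduces to true regardless of the other variables. If t is false, the antecedent forces (s = T, t = F, r = T), and (s → ¬r) → t holds there. Either way (s → ¬r) → t holds.

The forward direction holds; the converse fails.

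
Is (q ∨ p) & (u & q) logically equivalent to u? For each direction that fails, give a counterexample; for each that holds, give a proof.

(⟸) This fails. Under u = T, q = F, p = F, the left side is false but the right side is true.

(⟹) Assume the antecedent. If u is true, u reduces to true regardless of the other variables. If u is false, the antecedent cannot hold. Either way u holds.

(⇒) holds; (⇐) fails.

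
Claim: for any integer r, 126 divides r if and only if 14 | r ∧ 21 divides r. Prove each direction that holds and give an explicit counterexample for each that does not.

(⟹) If 126 ∣ r, write r = 126q. Since 126 = 9·14, r = 14·(9q), so 14 ∣ r; and since 126 = 6·21, r = 21·(6q), so 21 ∣ r.

(⟸) This fails: take r = 42. Both 14 ∣ 42 and 21 ∣ 42, yet 42 is not a multiple of 126 (since 42 = 0·126 + 42), so 126 ∤ 42.

Only the forward direction holds.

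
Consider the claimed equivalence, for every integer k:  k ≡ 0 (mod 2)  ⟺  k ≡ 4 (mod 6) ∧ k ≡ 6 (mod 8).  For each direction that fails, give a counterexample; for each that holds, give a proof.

(⟹) This fails: k = 0 gives 0 ≡ 0 (mod 2) but 0 ≡ 0 (mod 6), so the conjunction on the right does not hold.

(⟸) Conversely, if k ≡ 4 (mod 6) and k ≡ 6 (mod 8), then by the Chinese remainder theorem k ≡ 22 (mod 24). Since 22 ≡ 0 (mod 2) and 2 ∣ 24, we get k ≡ 0 (mod 2).

The forward direction fails; the converse holds.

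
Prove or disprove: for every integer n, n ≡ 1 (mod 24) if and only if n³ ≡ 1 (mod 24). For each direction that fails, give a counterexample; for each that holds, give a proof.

[⇒] Suppose n ≡ 1 (mod 24). Write n = 24j + 1. Then (24j + 1)³ = 13824j³ + 1728j² + 72j + 1 = 24(576j³ + 72j² + 3j) + 1, so n³ ≡ 1 (mod 24).

[⇐] Conversely, suppose n³ ≡ 1 (mod 24). The only residue r in {0, …, 23} with r³ ≡ 1 (mod 24) is r = 1, so n ≡ 1 (mod 24).

The biconditional holds.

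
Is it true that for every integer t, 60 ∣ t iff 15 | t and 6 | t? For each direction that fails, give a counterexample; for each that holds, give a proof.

Only the forward implication holds.

(⇒) If 60 ∣ t, write t = 60q. Since 60 = 4·15, t = 15·(4q), so 15 ∣ t; and since 60 = 10·6, t = 6·(10q), so 6 ∣ t.

(⇐) This fails: take t = 30. Both 15 ∣ 30 and 6 ∣ 30, yet 30 is not a multiple of 60 (since 30 = 0·60 + 30), so 60 ∤ 30.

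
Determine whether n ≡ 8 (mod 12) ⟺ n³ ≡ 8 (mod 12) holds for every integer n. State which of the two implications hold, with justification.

Converse. This fails: take n = 2. Then 2³ = 8 ≡ 8 (mod 12), yet 2 ≡ 2 (mod 12), not 8.

Forward direction. Suppose n ≡ 8 (mod 12). Write n = 12j + 8. Then (12j + 8)³ = 1728j³ + 3456j² + 2304j + 512 = 12(144j³ + 288j² + 192j + 42) + 8, so n³ ≡ 8 (mod 12).

Only the forward implication holds.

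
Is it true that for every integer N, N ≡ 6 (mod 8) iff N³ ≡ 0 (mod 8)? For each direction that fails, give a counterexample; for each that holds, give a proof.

(⇐) This fails: take N = 0. Then 0³ = 0 ≡ 0 (mod 8), yet 0 ≡ 0 (mod 8), not 6.

(⇒) Suppose N ≡ 6 (mod 8). Write N = 8j + 6. Then (8j + 6)³ = 512j³ + 1152j² + 864j + 216 = 8(64j³ + 144j² + 108j + 27) + 0, so N³ ≡ 0 (mod 8).

Only the forward direction holds.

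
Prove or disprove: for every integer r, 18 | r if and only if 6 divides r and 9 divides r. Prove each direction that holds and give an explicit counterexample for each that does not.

[⇒] If 18 ∣ r, write r = 18q. Since 18 = 3·6, r = 6·(3q), so 6 ∣ r; and since 18 = 2·9, r = 9·(2q), so 9 ∣ r.

[⇐] Suppose 6 ∣ r and 9 ∣ r. Any common multiple of 6 and 9 is a multiple of their lcm; here lcm(6, 9) = 6·9/gcd(6, 9) = 54/3 = 18, so 18 ∣ r.

Equivalent; both directions hold.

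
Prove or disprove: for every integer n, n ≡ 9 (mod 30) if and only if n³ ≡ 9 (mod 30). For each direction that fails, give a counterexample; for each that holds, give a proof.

(→) Suppose n ≡ 9 (mod 30). Write n = 30j + 9. Then (30j + 9)³ = 27000j³ + 24300j² + 7290j + 729 = 30(900j³ + 810j² + 243j + 24) + 9, so n³ ≡ 9 (mod 30).

(←) Conversely, suppose n³ ≡ 9 (mod 30). The only residue r in {0, …, 29} with r³ ≡ 9 (mod 30) is r = 9, so n ≡ 9 (mod 30).

Both directions hold; the statement is true.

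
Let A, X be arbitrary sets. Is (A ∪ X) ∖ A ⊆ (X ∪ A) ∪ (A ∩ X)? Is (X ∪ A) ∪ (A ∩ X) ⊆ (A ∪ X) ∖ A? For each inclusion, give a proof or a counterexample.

(⟹) Let x ∈ (A ∪ X) ∖ A. Then x ∈ X and x ∉ A, from which x ∈ (X ∪ A) ∪ (A ∩ X).

(⟸) This inclusion fails. Take A = {1}, X = ∅; then 1 ∈ (X ∪ A) ∪ (A ∩ X) but 1 ∉ (A ∪ X) ∖ A.

Only the forward inclusion holds.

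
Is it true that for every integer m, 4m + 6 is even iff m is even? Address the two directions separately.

Only the converse holds.

Forward direction. This fails: take m = 3. Then 4m + 6 = 18, which is even, yet m = 3 is odd, not even.

Converse. Suppose m is even. Since 4 is even, 4m is even for every m, so 4m + 6 has the same parity as 6, which is even. Hence 4m + 6 is even.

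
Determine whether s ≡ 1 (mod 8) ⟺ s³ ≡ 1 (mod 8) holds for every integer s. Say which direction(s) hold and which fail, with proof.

Both directions hold.

(⟹) Suppose s ≡ 1 (mod 8). Write s = 8j + 1. Then (8j + 1)³ = 512j³ + 192j² + 24j + 1 = 8(64j³ + 24j² + 3j) + 1, so s³ ≡ 1 (mod 8).

(⟸) Conversely, suppose s³ ≡ 1 (mod 8). The only residue r in {0, …, 7} with r³ ≡ 1 (mod 8) is r = 1, so s ≡ 1 (mod 8).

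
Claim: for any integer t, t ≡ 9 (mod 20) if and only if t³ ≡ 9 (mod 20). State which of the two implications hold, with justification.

Equivalent; both directions hold.

(⟹) Suppose t ≡ 9 (mod 20). Write t = 20j + 9. Then (20j + 9)³ = 8000j³ + 10800j² + 4860j + 729 = 20(400j³ + 540j² + 243j + 36) + 9, so t³ ≡ 9 (mod 20).

(⟸) Conversely, suppose t³ ≡ 9 (mod 20). The only residue r in {0, …, 19} with r³ ≡ 9 (mod 20) is r = 9, so t ≡ 9 (mod 20).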